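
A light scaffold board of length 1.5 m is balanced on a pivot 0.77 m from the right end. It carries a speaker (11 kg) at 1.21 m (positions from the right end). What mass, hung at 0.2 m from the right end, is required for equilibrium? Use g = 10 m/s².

m ≈ 8.49 kg

Sum moments about the pivot (at 0.77 m from the right end) (the support reaction has zero arm there).
Speaker: 11 × 10 = 110 N down at 1.21 m → arm 0.44 m, τ = 110 × 0.44 = 48.4 N·m counterclockwise.
Net moment of known loads = 48.4 N·m counterclockwise.
An unknown mass m at 0.2 m has arm 0.57 m; its moment is m·g·0.57 clockwise.
For rotational equilibrium, m × 10 × 0.57 = 48.4, so m = 48.4 / (10 × 0.57) = 8.49 kg.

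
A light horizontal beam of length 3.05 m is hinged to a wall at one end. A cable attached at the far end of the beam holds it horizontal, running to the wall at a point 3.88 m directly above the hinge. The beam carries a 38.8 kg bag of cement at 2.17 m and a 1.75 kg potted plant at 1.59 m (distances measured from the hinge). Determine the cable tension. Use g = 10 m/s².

Take moments about the hinge.
Bag of cement: 38.8 × 10 = 388 N down at 2.17 m → arm 2.17 m, τ = 388 × 2.17 = 842 N·m clockwise.
Potted plant: 1.75 × 10 = 17.5 N down at 1.59 m → arm 1.59 m, τ = 17.5 × 1.59 = 27.83 N·m clockwise.
Total clockwise load moment = 869.8 N·m.
The cable tension T acts at 3.05 m; only its component perpendicular to the beam, T sinθ, produces torque. sinθ = h/√(h²+d²) = 3.88/√(3.88²+3.05²) = 0.7862.
For rotational equilibrium, T × 3.05 × 0.7862 = 869.8, so T = 869.8 / 2.398 = 363 N.

T ≈ 363 N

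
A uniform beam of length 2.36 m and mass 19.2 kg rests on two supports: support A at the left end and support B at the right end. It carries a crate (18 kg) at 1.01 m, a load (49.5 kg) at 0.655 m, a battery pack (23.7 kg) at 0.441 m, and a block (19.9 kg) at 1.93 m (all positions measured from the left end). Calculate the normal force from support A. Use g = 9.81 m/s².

R_A ≈ 771 N

About support B:
Beam weight: 19.2 × 9.81 = 188.4 N down at 1.18 m → arm 1.18 m, τ = 188.4 × 1.18 = 222.3 N·m counterclockwise.
Crate: 18 × 9.81 = 176.6 N down at 1.01 m → arm 1.35 m, τ = 176.6 × 1.35 = 238.4 N·m counterclockwise.
Load: 49.5 × 9.81 = 485.6 N down at 0.655 m → arm 1.705 m, τ = 485.6 × 1.705 = 827.9 N·m counterclockwise.
Battery pack: 23.7 × 9.81 = 232.5 N down at 0.441 m → arm 1.919 m, τ = 232.5 × 1.919 = 446.2 N·m counterclockwise.
Block: 19.9 × 9.81 = 195.2 N down at 1.93 m → arm 0.43 m, τ = 195.2 × 0.43 = 83.94 N·m counterclockwise.
Net load moment about support B = 1819 N·m counterclockwise.
Reaction R at support A is upward at 0 m, arm 2.36 m → moment R × 2.36 clockwise.
For rotational equilibrium, R × 2.36 = 1819, so R = 771 N.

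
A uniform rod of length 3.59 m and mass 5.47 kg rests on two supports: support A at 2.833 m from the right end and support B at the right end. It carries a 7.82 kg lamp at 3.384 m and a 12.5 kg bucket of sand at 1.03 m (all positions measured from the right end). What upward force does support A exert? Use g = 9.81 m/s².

R_A ≈ 170 N

Take moments about support B.
Beam weight: 5.47 × 9.81 = 53.66 N down at 1.795 m → arm 1.795 m, τ = 53.66 × 1.795 = 96.32 N·m counterclockwise.
Lamp: 7.82 × 9.81 = 76.71 N down at 3.384 m → arm 3.384 m, τ = 76.71 × 3.384 = 259.6 N·m counterclockwise.
Bucket of sand: 12.5 × 9.81 = 122.6 N down at 1.03 m → arm 1.03 m, τ = 122.6 × 1.03 = 126.3 N·m counterclockwise.
Net load moment about support B = 482.2 N·m counterclockwise.
Reaction R at support A is upward at 2.833 m, arm 2.833 m → moment R × 2.833 clockwise.
Στ = 0 ⇒ R × 2.833 = 482.2 ⇒ R = 170 N.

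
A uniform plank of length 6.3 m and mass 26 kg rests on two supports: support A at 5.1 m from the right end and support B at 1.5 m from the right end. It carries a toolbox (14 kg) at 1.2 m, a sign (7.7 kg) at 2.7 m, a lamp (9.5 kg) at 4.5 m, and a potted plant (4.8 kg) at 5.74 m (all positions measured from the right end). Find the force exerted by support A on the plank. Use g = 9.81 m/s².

R_A ≈ 264 N

About support B:
Beam weight: 26 × 9.81 = 255.1 N down at 3.15 m → arm 1.65 m, τ = 255.1 × 1.65 = 420.9 N·m counterclockwise.
Toolbox: 14 × 9.81 = 137.3 N down at 1.2 m → arm 0.3 m, τ = 137.3 × 0.3 = 41.19 N·m clockwise.
Sign: 7.7 × 9.81 = 75.54 N down at 2.7 m → arm 1.2 m, τ = 75.54 × 1.2 = 90.65 N·m counterclockwise.
Lamp: 9.5 × 9.81 = 93.2 N down at 4.5 m → arm 3 m, τ = 93.2 × 3 = 279.6 N·m counterclockwise.
Potted plant: 4.8 × 9.81 = 47.09 N down at 5.74 m → arm 4.24 m, τ = 47.09 × 4.24 = 199.7 N·m counterclockwise.
Net load moment about support B = 949.7 N·m counterclockwise.
Reaction R at support A is upward at 5.1 m, arm 3.6 m → moment R × 3.6 clockwise.
Στ = 0 ⇒ R × 3.6 = 949.7 ⇒ R = 264 N.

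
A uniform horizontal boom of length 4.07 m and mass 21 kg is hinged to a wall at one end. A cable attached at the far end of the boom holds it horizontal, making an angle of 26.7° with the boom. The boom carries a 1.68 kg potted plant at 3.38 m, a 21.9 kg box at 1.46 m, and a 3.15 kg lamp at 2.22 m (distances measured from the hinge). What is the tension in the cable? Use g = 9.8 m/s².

T ≈ 468 N

Taking torques about the hinge:
Beam weight: 21 × 9.8 = 205.8 N down at 2.035 m → arm 2.035 m, τ = 205.8 × 2.035 = 418.8 N·m clockwise.
Potted plant: 1.68 × 9.8 = 16.46 N down at 3.38 m → arm 3.38 m, τ = 16.46 × 3.38 = 55.63 N·m clockwise.
Box: 21.9 × 9.8 = 214.6 N down at 1.46 m → arm 1.46 m, τ = 214.6 × 1.46 = 313.3 N·m clockwise.
Lamp: 3.15 × 9.8 = 30.87 N down at 2.22 m → arm 2.22 m, τ = 30.87 × 2.22 = 68.53 N·m clockwise.
Total clockwise load moment = 856.3 N·m.
The cable tension T acts at 4.07 m; only its component perpendicular to the boom, T sinθ, produces torque. sin 26.7° = 0.4493.
Στ = 0 ⇒ T × 4.07 × 0.4493 = 856.3 ⇒ T = 856.3 / 1.829 = 468 N.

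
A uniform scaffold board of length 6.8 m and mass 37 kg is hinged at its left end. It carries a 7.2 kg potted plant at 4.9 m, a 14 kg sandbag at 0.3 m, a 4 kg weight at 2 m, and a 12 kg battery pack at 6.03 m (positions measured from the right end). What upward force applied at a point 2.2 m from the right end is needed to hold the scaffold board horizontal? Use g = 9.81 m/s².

Sum moments about the left end (the unknown pivot reaction has zero arm there).
Beam weight: 37 × 9.81 = 363 N down at 3.4 m → arm 3.4 m, τ = 363 × 3.4 = 1234 N·m clockwise.
Potted plant: 7.2 × 9.81 = 70.63 N down at 4.9 m → arm 1.9 m, τ = 70.63 × 1.9 = 134.2 N·m clockwise.
Sandbag: 14 × 9.81 = 137.3 N down at 0.3 m → arm 6.5 m, τ = 137.3 × 6.5 = 892.5 N·m clockwise.
Weight: 4 × 9.81 = 39.24 N down at 2 m → arm 4.8 m, τ = 39.24 × 4.8 = 188.4 N·m clockwise.
Battery pack: 12 × 9.81 = 117.7 N down at 6.03 m → arm 0.77 m, τ = 117.7 × 0.77 = 90.63 N·m clockwise.
Net moment of the loads = 2540 N·m clockwise.
The upward force F acts at a point 2.2 m from the right end, arm 4.6 m, giving F × 4.6 counterclockwise.
Balancing moments: F × 4.6 = 2540, giving F = 2540 / 4.6 = 552 N.

F ≈ 552 N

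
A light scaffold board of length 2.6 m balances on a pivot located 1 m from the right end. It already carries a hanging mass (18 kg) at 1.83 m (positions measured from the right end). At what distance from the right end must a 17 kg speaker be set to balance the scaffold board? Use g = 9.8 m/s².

x ≈ 0.121 m from the right end

About the pivot (at 1 m from the right end):
Hanging mass: 18 × 9.8 = 176.4 N down at 1.83 m → arm 0.83 m, τ = 176.4 × 0.83 = 146.4 N·m counterclockwise.
Net moment of existing loads = 146.4 N·m counterclockwise.
The speaker weighs 17 × 9.8 = 166.6 N and must supply an equal clockwise moment, so its lever arm about the pivot is 146.4 / 166.6 = 0.879 m.
That puts it at 1 − 0.879 = 0.121 m from the right end.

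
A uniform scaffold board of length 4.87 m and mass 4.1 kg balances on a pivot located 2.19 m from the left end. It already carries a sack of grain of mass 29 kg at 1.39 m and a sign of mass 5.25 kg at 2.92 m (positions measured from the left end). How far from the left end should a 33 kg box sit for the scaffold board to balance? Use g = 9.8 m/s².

x ≈ 2.75 m from the left end

Sum moments about the pivot (at 2.19 m from the left end) (the support reaction has zero arm there).
Beam weight: 4.1 × 9.8 = 40.18 N down at 2.435 m → arm 0.245 m, τ = 40.18 × 0.245 = 9.844 N·m clockwise.
Sack of grain: 29 × 9.8 = 284.2 N down at 1.39 m → arm 0.8 m, τ = 284.2 × 0.8 = 227.4 N·m counterclockwise.
Sign: 5.25 × 9.8 = 51.45 N down at 2.92 m → arm 0.73 m, τ = 51.45 × 0.73 = 37.56 N·m clockwise.
Net moment of existing loads = 180 N·m counterclockwise.
The box weighs 33 × 9.8 = 323.4 N and must supply an equal clockwise moment, so its lever arm about the pivot is 180 / 323.4 = 0.557 m.
That puts it at 2.19 + 0.557 = 2.75 m from the left end.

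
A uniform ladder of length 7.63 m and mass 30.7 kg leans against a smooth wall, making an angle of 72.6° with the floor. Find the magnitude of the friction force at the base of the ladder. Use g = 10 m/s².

f ≈ 48.1 N

Sum moments about the foot of the ladder (the floor normal and friction both act there and drop out).
Ladder weight 30.7×10 = 307 N acts at 3.815 m along the ladder; its horizontal arm is 3.815·cos72.6° = 1.141 m → τ = 350.3 N·m clockwise.
Wall normal N acts horizontally at the top; its moment arm is the height L sinθ = 7.63·sin72.6° = 7.281 m, counterclockwise.
For rotational equilibrium, N × 7.281 = 350.3, so N = 48.1 N.
ΣFx = 0: friction at the foot balances the wall's push, so f = N_wall = 48.1 N.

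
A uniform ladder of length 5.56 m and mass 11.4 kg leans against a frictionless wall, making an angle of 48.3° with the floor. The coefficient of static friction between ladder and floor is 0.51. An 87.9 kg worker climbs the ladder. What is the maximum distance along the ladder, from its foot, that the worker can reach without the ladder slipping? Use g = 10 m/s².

Taking torques about the foot of the ladder:
Ladder weight 11.4×10 = 114 N acts at 2.78 m along the ladder; its horizontal arm is 2.78·cos48.3° = 1.849 m → τ = 210.8 N·m clockwise.
Worker weight 87.9×10 = 879 N at distance d → arm d·cos48.3° → τ = 879·d·0.6652 clockwise.
Wall normal N at the top has arm L sinθ = 4.151 m counterclockwise, so Στ = 0 gives N·4.151 = 210.8 + 584.7·d.
ΣFy = 0 ⇒ N_floor = 993 N, so the maximum friction is μ_s·N_floor = 0.51×993 = 506.4 N. ΣFx = 0 ⇒ N_wall = f, so at the slipping point N = 506.4 N.
Substituting: 506.4×4.151 = 210.8 + 584.7·d ⇒ d = (2102 − 210.8) / 584.7 = 3.23 m.

d ≈ 3.23 m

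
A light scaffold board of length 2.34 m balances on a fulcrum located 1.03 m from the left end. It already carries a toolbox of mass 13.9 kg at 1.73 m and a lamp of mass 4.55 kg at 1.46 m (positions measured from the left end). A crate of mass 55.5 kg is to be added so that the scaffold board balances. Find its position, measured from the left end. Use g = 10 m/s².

x ≈ 0.819 m from the left end

About the fulcrum (at 1.03 m from the left end):
Toolbox: 13.9 × 10 = 139 N down at 1.73 m → arm 0.7 m, τ = 139 × 0.7 = 97.3 N·m clockwise.
Lamp: 4.55 × 10 = 45.5 N down at 1.46 m → arm 0.43 m, τ = 45.5 × 0.43 = 19.57 N·m clockwise.
Net moment of existing loads = 116.9 N·m clockwise.
The crate weighs 55.5 × 10 = 555 N and must supply an equal counterclockwise moment, so its lever arm about the fulcrum is 116.9 / 555 = 0.211 m.
That puts it at 1.03 − 0.211 = 0.819 m from the left end.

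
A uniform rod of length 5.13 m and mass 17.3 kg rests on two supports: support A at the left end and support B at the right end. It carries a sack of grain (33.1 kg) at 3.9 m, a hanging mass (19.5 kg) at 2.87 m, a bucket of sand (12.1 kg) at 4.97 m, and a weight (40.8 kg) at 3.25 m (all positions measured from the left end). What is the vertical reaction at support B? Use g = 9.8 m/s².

Choose support A as the axis so its reaction then has zero moment arm.
Beam weight: 17.3 × 9.8 = 169.5 N down at 2.565 m → arm 2.565 m, τ = 169.5 × 2.565 = 434.8 N·m clockwise.
Sack of grain: 33.1 × 9.8 = 324.4 N down at 3.9 m → arm 3.9 m, τ = 324.4 × 3.9 = 1265 N·m clockwise.
Hanging mass: 19.5 × 9.8 = 191.1 N down at 2.87 m → arm 2.87 m, τ = 191.1 × 2.87 = 548.5 N·m clockwise.
Bucket of sand: 12.1 × 9.8 = 118.6 N down at 4.97 m → arm 4.97 m, τ = 118.6 × 4.97 = 589.4 N·m clockwise.
Weight: 40.8 × 9.8 = 399.8 N down at 3.25 m → arm 3.25 m, τ = 399.8 × 3.25 = 1299 N·m clockwise.
Net load moment about support A = 4137 N·m clockwise.
Reaction R at support B is upward at 5.13 m, arm 5.13 m → moment R × 5.13 counterclockwise.
Setting net torque to zero: R × 5.13 = 4137 → R = 806 N.

R_B ≈ 806 N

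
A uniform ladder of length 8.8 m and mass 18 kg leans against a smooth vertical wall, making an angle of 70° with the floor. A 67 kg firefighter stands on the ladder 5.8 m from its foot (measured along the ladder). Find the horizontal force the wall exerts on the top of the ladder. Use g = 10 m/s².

Choose the foot of the ladder as the axis so the floor normal and friction both act there and drop out.
Ladder weight 18×10 = 180 N acts at 4.4 m along the ladder; its horizontal arm is 4.4·cos70° = 1.505 m → τ = 270.9 N·m clockwise.
Firefighter: 67×10 = 670 N at 5.8 m → arm 1.984 m → τ = 1329 N·m clockwise.
Wall normal N acts horizontally at the top; its moment arm is the height L sinθ = 8.8·sin70° = 8.269 m, counterclockwise.
Balancing moments: N × 8.269 = 1600, giving N = 193 N.

N_wall ≈ 193 N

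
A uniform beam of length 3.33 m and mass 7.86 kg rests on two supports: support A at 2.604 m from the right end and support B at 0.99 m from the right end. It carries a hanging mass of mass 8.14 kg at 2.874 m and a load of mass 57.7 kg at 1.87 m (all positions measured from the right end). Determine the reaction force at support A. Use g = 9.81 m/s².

R_A ≈ 434 N

Choose support B as the axis so its reaction then has zero moment arm.
Beam weight: 7.86 × 9.81 = 77.11 N down at 1.665 m → arm 0.675 m, τ = 77.11 × 0.675 = 52.05 N·m counterclockwise.
Hanging mass: 8.14 × 9.81 = 79.85 N down at 2.874 m → arm 1.884 m, τ = 79.85 × 1.884 = 150.4 N·m counterclockwise.
Load: 57.7 × 9.81 = 566 N down at 1.87 m → arm 0.88 m, τ = 566 × 0.88 = 498.1 N·m counterclockwise.
Net load moment about support B = 700.5 N·m counterclockwise.
Reaction R at support A is upward at 2.604 m, arm 1.614 m → moment R × 1.614 clockwise.
Στ = 0 ⇒ R × 1.614 = 700.5 ⇒ R = 434 N.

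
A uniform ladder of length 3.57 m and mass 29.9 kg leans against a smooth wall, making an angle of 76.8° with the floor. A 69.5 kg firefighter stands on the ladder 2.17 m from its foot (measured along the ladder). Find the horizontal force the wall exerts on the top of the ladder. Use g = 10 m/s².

N_wall ≈ 134 N

Take moments about the foot of the ladder.
Ladder weight 29.9×10 = 299 N acts at 1.785 m along the ladder; its horizontal arm is 1.785·cos76.8° = 0.4076 m → τ = 121.9 N·m clockwise.
Firefighter: 69.5×10 = 695 N at 2.17 m → arm 0.4955 m → τ = 344.4 N·m clockwise.
Wall normal N acts horizontally at the top; its moment arm is the height L sinθ = 3.57·sin76.8° = 3.476 m, counterclockwise.
Setting net torque to zero: N × 3.476 = 466.3 → N = 134 N.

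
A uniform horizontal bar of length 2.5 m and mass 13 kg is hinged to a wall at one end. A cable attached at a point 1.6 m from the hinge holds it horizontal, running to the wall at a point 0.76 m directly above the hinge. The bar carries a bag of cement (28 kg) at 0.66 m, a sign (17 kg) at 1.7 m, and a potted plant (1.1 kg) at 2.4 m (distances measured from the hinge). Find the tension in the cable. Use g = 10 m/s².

Take moments about the hinge.
Beam weight: 13 × 10 = 130 N down at 1.25 m → arm 1.25 m, τ = 130 × 1.25 = 162.5 N·m clockwise.
Bag of cement: 28 × 10 = 280 N down at 0.66 m → arm 0.66 m, τ = 280 × 0.66 = 184.8 N·m clockwise.
Sign: 17 × 10 = 170 N down at 1.7 m → arm 1.7 m, τ = 170 × 1.7 = 289 N·m clockwise.
Potted plant: 1.1 × 10 = 11 N down at 2.4 m → arm 2.4 m, τ = 11 × 2.4 = 26.4 N·m clockwise.
Total clockwise load moment = 662.7 N·m.
The cable tension T acts at 1.6 m; only its component perpendicular to the bar, T sinθ, produces torque. sinθ = h/√(h²+d²) = 0.76/√(0.76²+1.6²) = 0.4291.
Setting net torque to zero: T × 1.6 × 0.4291 = 662.7 → T = 662.7 / 0.6866 = 965 N.

T ≈ 965 N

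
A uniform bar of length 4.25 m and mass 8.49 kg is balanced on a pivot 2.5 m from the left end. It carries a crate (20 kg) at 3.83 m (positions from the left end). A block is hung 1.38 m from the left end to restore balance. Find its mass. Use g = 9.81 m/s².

m ≈ 20.9 kg

Take moments about the pivot (at 2.5 m from the left end).
Beam weight: 8.49 × 9.81 = 83.29 N down at 2.125 m → arm 0.375 m, τ = 83.29 × 0.375 = 31.23 N·m counterclockwise.
Crate: 20 × 9.81 = 196.2 N down at 3.83 m → arm 1.33 m, τ = 196.2 × 1.33 = 260.9 N·m clockwise.
Net moment of known loads = 229.7 N·m clockwise.
An unknown mass m at 1.38 m has arm 1.12 m; its moment is m·g·1.12 counterclockwise.
Balancing moments: m × 9.81 × 1.12 = 229.7, giving m = 229.7 / (9.81 × 1.12) = 20.9 kg.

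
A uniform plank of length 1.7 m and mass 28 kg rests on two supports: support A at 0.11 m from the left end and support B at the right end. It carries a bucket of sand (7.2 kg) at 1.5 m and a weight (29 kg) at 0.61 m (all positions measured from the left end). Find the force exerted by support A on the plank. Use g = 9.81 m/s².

Taking torques about support B:
Beam weight: 28 × 9.81 = 274.7 N down at 0.85 m → arm 0.85 m, τ = 274.7 × 0.85 = 233.5 N·m counterclockwise.
Bucket of sand: 7.2 × 9.81 = 70.63 N down at 1.5 m → arm 0.2 m, τ = 70.63 × 0.2 = 14.13 N·m counterclockwise.
Weight: 29 × 9.81 = 284.5 N down at 0.61 m → arm 1.09 m, τ = 284.5 × 1.09 = 310.1 N·m counterclockwise.
Net load moment about support B = 557.7 N·m counterclockwise.
Reaction R at support A is upward at 0.11 m, arm 1.59 m → moment R × 1.59 clockwise.
Balancing moments: R × 1.59 = 557.7, giving R = 351 N.

R_A ≈ 351 N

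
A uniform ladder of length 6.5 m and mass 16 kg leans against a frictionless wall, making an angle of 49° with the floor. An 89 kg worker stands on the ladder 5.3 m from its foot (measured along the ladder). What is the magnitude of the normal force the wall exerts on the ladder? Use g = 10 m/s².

N_wall ≈ 700 N

Sum moments about the foot of the ladder (the floor normal and friction both act there and drop out).
Ladder weight 16×10 = 160 N acts at 3.25 m along the ladder; its horizontal arm is 3.25·cos49° = 2.132 m → τ = 341.1 N·m clockwise.
Worker: 89×10 = 890 N at 5.3 m → arm 3.477 m → τ = 3095 N·m clockwise.
Wall normal N acts horizontally at the top; its moment arm is the height L sinθ = 6.5·sin49° = 4.906 m, counterclockwise.
For rotational equilibrium, N × 4.906 = 3436, so N = 700 N.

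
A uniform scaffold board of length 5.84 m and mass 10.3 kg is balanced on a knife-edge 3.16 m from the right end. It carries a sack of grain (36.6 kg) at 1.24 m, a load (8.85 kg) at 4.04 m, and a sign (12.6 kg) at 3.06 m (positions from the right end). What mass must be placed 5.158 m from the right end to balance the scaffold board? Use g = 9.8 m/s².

Choose the knife-edge (at 3.16 m from the right end) as the axis so the support reaction has zero arm there.
Beam weight: 10.3 × 9.8 = 100.9 N down at 2.92 m → arm 0.24 m, τ = 100.9 × 0.24 = 24.22 N·m clockwise.
Sack of grain: 36.6 × 9.8 = 358.7 N down at 1.24 m → arm 1.92 m, τ = 358.7 × 1.92 = 688.7 N·m clockwise.
Load: 8.85 × 9.8 = 86.73 N down at 4.04 m → arm 0.88 m, τ = 86.73 × 0.88 = 76.32 N·m counterclockwise.
Sign: 12.6 × 9.8 = 123.5 N down at 3.06 m → arm 0.1 m, τ = 123.5 × 0.1 = 12.35 N·m clockwise.
Net moment of known loads = 649 N·m clockwise.
An unknown mass m at 5.158 m has arm 1.998 m; its moment is m·g·1.998 counterclockwise.
Setting net torque to zero: m × 9.8 × 1.998 = 649 → m = 649 / (9.8 × 1.998) = 33.1 kg.

m ≈ 33.1 kg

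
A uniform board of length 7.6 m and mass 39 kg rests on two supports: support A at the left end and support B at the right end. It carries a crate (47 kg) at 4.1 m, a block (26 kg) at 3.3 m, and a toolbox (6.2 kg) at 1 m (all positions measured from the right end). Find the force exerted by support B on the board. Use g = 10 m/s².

About support A:
Beam weight: 39 × 10 = 390 N down at 3.8 m → arm 3.8 m, τ = 390 × 3.8 = 1482 N·m clockwise.
Crate: 47 × 10 = 470 N down at 4.1 m → arm 3.5 m, τ = 470 × 3.5 = 1645 N·m clockwise.
Block: 26 × 10 = 260 N down at 3.3 m → arm 4.3 m, τ = 260 × 4.3 = 1118 N·m clockwise.
Toolbox: 6.2 × 10 = 62 N down at 1 m → arm 6.6 m, τ = 62 × 6.6 = 409.2 N·m clockwise.
Net load moment about support A = 4654 N·m clockwise.
Reaction R at support B is upward at 0 m, arm 7.6 m → moment R × 7.6 counterclockwise.
Στ = 0 ⇒ R × 7.6 = 4654 ⇒ R = 612 N.

R_B ≈ 612 N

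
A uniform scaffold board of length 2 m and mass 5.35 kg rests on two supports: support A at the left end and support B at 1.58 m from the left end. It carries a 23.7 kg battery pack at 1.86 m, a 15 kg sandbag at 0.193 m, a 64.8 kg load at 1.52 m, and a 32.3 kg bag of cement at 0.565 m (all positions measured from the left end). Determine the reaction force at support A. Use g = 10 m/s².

Sum moments about support B (its reaction then has zero moment arm).
Beam weight: 5.35 × 10 = 53.5 N down at 1 m → arm 0.58 m, τ = 53.5 × 0.58 = 31.03 N·m counterclockwise.
Battery pack: 23.7 × 10 = 237 N down at 1.86 m → arm 0.28 m, τ = 237 × 0.28 = 66.36 N·m clockwise.
Sandbag: 15 × 10 = 150 N down at 0.193 m → arm 1.387 m, τ = 150 × 1.387 = 208.1 N·m counterclockwise.
Load: 64.8 × 10 = 648 N down at 1.52 m → arm 0.06 m, τ = 648 × 0.06 = 38.88 N·m counterclockwise.
Bag of cement: 32.3 × 10 = 323 N down at 0.565 m → arm 1.015 m, τ = 323 × 1.015 = 327.8 N·m counterclockwise.
Net load moment about support B = 539.5 N·m counterclockwise.
Reaction R at support A is upward at 0 m, arm 1.58 m → moment R × 1.58 clockwise.
Balancing moments: R × 1.58 = 539.5, giving R = 341 N.

R_A ≈ 341 N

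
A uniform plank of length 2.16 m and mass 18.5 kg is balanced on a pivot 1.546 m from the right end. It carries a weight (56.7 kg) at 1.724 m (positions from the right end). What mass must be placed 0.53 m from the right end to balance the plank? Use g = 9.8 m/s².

m ≈ 1.45 kg

Take moments about the pivot (at 1.546 m from the right end).
Beam weight: 18.5 × 9.8 = 181.3 N down at 1.08 m → arm 0.466 m, τ = 181.3 × 0.466 = 84.49 N·m clockwise.
Weight: 56.7 × 9.8 = 555.7 N down at 1.724 m → arm 0.178 m, τ = 555.7 × 0.178 = 98.91 N·m counterclockwise.
Net moment of known loads = 14.42 N·m counterclockwise.
An unknown mass m at 0.53 m has arm 1.016 m; its moment is m·g·1.016 clockwise.
Στ = 0 ⇒ m × 9.8 × 1.016 = 14.42 ⇒ m = 14.42 / (9.8 × 1.016) = 1.45 kg.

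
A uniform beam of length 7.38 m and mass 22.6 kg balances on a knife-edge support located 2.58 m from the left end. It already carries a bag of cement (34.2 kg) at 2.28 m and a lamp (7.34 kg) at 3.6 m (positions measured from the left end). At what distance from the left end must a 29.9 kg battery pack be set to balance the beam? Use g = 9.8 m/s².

About the knife-edge support (at 2.58 m from the left end):
Beam weight: 22.6 × 9.8 = 221.5 N down at 3.69 m → arm 1.11 m, τ = 221.5 × 1.11 = 245.9 N·m clockwise.
Bag of cement: 34.2 × 9.8 = 335.2 N down at 2.28 m → arm 0.3 m, τ = 335.2 × 0.3 = 100.6 N·m counterclockwise.
Lamp: 7.34 × 9.8 = 71.93 N down at 3.6 m → arm 1.02 m, τ = 71.93 × 1.02 = 73.37 N·m clockwise.
Net moment of existing loads = 218.7 N·m clockwise.
The battery pack weighs 29.9 × 9.8 = 293 N and must supply an equal counterclockwise moment, so its lever arm about the knife-edge support is 218.7 / 293 = 0.746 m.
That puts it at 2.58 − 0.746 = 1.83 m from the left end.

x ≈ 1.83 m from the left end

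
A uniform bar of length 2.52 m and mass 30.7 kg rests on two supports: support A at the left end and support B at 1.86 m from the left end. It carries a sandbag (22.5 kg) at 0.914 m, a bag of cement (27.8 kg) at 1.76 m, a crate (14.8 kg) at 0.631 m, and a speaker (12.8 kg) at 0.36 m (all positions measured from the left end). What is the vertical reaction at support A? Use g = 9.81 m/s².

R_A ≈ 421 N

About support B:
Beam weight: 30.7 × 9.81 = 301.2 N down at 1.26 m → arm 0.6 m, τ = 301.2 × 0.6 = 180.7 N·m counterclockwise.
Sandbag: 22.5 × 9.81 = 220.7 N down at 0.914 m → arm 0.946 m, τ = 220.7 × 0.946 = 208.8 N·m counterclockwise.
Bag of cement: 27.8 × 9.81 = 272.7 N down at 1.76 m → arm 0.1 m, τ = 272.7 × 0.1 = 27.27 N·m counterclockwise.
Crate: 14.8 × 9.81 = 145.2 N down at 0.631 m → arm 1.229 m, τ = 145.2 × 1.229 = 178.5 N·m counterclockwise.
Speaker: 12.8 × 9.81 = 125.6 N down at 0.36 m → arm 1.5 m, τ = 125.6 × 1.5 = 188.4 N·m counterclockwise.
Net load moment about support B = 783.7 N·m counterclockwise.
Reaction R at support A is upward at 0 m, arm 1.86 m → moment R × 1.86 clockwise.
For rotational equilibrium, R × 1.86 = 783.7, so R = 421 N.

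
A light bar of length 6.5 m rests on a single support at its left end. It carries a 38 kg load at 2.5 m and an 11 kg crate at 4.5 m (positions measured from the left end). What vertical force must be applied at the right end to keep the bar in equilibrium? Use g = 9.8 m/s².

Take moments about the left end.
Load: 38 × 9.8 = 372.4 N down at 2.5 m → arm 2.5 m, τ = 372.4 × 2.5 = 931 N·m clockwise.
Crate: 11 × 9.8 = 107.8 N down at 4.5 m → arm 4.5 m, τ = 107.8 × 4.5 = 485.1 N·m clockwise.
Net moment of the loads = 1416 N·m clockwise.
The upward force F acts at the right end, arm 6.5 m, giving F × 6.5 counterclockwise.
Balancing moments: F × 6.5 = 1416, giving F = 1416 / 6.5 = 218 N.

F ≈ 218 N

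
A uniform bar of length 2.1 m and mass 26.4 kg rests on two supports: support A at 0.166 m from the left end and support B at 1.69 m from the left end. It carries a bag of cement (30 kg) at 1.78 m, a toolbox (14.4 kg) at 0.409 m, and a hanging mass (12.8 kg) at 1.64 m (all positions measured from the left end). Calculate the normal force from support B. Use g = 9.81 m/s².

Choose support A as the axis so its reaction then has zero moment arm.
Beam weight: 26.4 × 9.81 = 259 N down at 1.05 m → arm 0.884 m, τ = 259 × 0.884 = 229 N·m clockwise.
Bag of cement: 30 × 9.81 = 294.3 N down at 1.78 m → arm 1.614 m, τ = 294.3 × 1.614 = 475 N·m clockwise.
Toolbox: 14.4 × 9.81 = 141.3 N down at 0.409 m → arm 0.243 m, τ = 141.3 × 0.243 = 34.34 N·m clockwise.
Hanging mass: 12.8 × 9.81 = 125.6 N down at 1.64 m → arm 1.474 m, τ = 125.6 × 1.474 = 185.1 N·m clockwise.
Net load moment about support A = 923.4 N·m clockwise.
Reaction R at support B is upward at 1.69 m, arm 1.524 m → moment R × 1.524 counterclockwise.
Balancing moments: R × 1.524 = 923.4, giving R = 606 N.

R_B ≈ 606 N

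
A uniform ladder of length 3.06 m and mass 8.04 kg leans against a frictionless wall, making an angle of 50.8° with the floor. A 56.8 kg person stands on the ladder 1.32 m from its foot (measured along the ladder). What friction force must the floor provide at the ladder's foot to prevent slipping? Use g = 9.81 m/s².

Sum moments about the foot of the ladder (the floor normal and friction both act there and drop out).
Ladder weight 8.04×9.81 = 78.87 N acts at 1.53 m along the ladder; its horizontal arm is 1.53·cos50.8° = 0.967 m → τ = 76.27 N·m clockwise.
Person: 56.8×9.81 = 557.2 N at 1.32 m → arm 0.8343 m → τ = 464.9 N·m clockwise.
Wall normal N acts horizontally at the top; its moment arm is the height L sinθ = 3.06·sin50.8° = 2.371 m, counterclockwise.
Setting net torque to zero: N × 2.371 = 541.2 → N = 228 N.
ΣFx = 0: friction at the foot balances the wall's push, so f = N_wall = 228 N.

f ≈ 228 N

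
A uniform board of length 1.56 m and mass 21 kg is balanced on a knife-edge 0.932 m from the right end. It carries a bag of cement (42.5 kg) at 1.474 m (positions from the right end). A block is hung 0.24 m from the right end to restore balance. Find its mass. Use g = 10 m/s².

m ≈ 28.7 kg

Choose the knife-edge (at 0.932 m from the right end) as the axis so the support reaction has zero arm there.
Beam weight: 21 × 10 = 210 N down at 0.78 m → arm 0.152 m, τ = 210 × 0.152 = 31.92 N·m clockwise.
Bag of cement: 42.5 × 10 = 425 N down at 1.474 m → arm 0.5419 m, τ = 425 × 0.5419 = 230.3 N·m counterclockwise.
Net moment of known loads = 198.4 N·m counterclockwise.
An unknown mass m at 0.24 m has arm 0.692 m; its moment is m·g·0.692 clockwise.
Setting net torque to zero: m × 10 × 0.692 = 198.4 → m = 198.4 / (10 × 0.692) = 28.7 kg.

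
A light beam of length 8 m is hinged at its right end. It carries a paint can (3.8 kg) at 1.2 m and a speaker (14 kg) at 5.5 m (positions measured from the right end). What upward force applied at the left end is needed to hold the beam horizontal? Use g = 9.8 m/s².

F ≈ 99.9 N

Taking torques about the right end:
Paint can: 3.8 × 9.8 = 37.24 N down at 1.2 m → arm 1.2 m, τ = 37.24 × 1.2 = 44.69 N·m counterclockwise.
Speaker: 14 × 9.8 = 137.2 N down at 5.5 m → arm 5.5 m, τ = 137.2 × 5.5 = 754.6 N·m counterclockwise.
Net moment of the loads = 799.3 N·m counterclockwise.
The upward force F acts at the left end, arm 8 m, giving F × 8 clockwise.
For rotational equilibrium, F × 8 = 799.3, so F = 799.3 / 8 = 99.9 N.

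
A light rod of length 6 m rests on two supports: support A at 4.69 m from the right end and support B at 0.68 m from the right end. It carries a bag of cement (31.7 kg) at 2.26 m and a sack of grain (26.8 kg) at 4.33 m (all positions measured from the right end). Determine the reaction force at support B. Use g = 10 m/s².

Choose support A as the axis so its reaction then has zero moment arm.
Bag of cement: 31.7 × 10 = 317 N down at 2.26 m → arm 2.43 m, τ = 317 × 2.43 = 770.3 N·m clockwise.
Sack of grain: 26.8 × 10 = 268 N down at 4.33 m → arm 0.36 m, τ = 268 × 0.36 = 96.48 N·m clockwise.
Net load moment about support A = 866.8 N·m clockwise.
Reaction R at support B is upward at 0.68 m, arm 4.01 m → moment R × 4.01 counterclockwise.
For rotational equilibrium, R × 4.01 = 866.8, so R = 216 N.

R_B ≈ 216 N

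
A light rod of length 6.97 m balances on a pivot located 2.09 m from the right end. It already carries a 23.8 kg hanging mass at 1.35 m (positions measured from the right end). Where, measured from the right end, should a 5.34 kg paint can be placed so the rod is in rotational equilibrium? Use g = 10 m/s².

x ≈ 5.39 m from the right end

Choose the pivot (at 2.09 m from the right end) as the axis so the support reaction has zero arm there.
Hanging mass: 23.8 × 10 = 238 N down at 1.35 m → arm 0.74 m, τ = 238 × 0.74 = 176.1 N·m clockwise.
Net moment of existing loads = 176.1 N·m clockwise.
The paint can weighs 5.34 × 10 = 53.4 N and must supply an equal counterclockwise moment, so its lever arm about the pivot is 176.1 / 53.4 = 3.3 m.
That puts it at 2.09 + 3.3 = 5.39 m from the right end.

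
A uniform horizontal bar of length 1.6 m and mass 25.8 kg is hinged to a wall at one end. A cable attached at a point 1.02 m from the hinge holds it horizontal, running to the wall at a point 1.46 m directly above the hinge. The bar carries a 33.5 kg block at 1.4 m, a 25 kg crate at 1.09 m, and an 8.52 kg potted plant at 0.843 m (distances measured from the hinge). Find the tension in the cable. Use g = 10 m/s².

Sum moments about the hinge (the unknown hinge reaction has zero arm there).
Beam weight: 25.8 × 10 = 258 N down at 0.8 m → arm 0.8 m, τ = 258 × 0.8 = 206.4 N·m clockwise.
Block: 33.5 × 10 = 335 N down at 1.4 m → arm 1.4 m, τ = 335 × 1.4 = 469 N·m clockwise.
Crate: 25 × 10 = 250 N down at 1.09 m → arm 1.09 m, τ = 250 × 1.09 = 272.5 N·m clockwise.
Potted plant: 8.52 × 10 = 85.2 N down at 0.843 m → arm 0.843 m, τ = 85.2 × 0.843 = 71.82 N·m clockwise.
Total clockwise load moment = 1020 N·m.
The cable tension T acts at 1.02 m; only its component perpendicular to the bar, T sinθ, produces torque. sinθ = h/√(h²+d²) = 1.46/√(1.46²+1.02²) = 0.8198.
For rotational equilibrium, T × 1.02 × 0.8198 = 1020, so T = 1020 / 0.8362 = 1220 N.

T ≈ 1220 N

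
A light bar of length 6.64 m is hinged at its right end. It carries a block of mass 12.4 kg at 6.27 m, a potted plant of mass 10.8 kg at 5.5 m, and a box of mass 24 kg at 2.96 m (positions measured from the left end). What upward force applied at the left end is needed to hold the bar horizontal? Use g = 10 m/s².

F ≈ 158 N

Choose the right end as the axis so the unknown pivot reaction has zero arm there.
Block: 12.4 × 10 = 124 N down at 6.27 m → arm 0.37 m, τ = 124 × 0.37 = 45.88 N·m counterclockwise.
Potted plant: 10.8 × 10 = 108 N down at 5.5 m → arm 1.14 m, τ = 108 × 1.14 = 123.1 N·m counterclockwise.
Box: 24 × 10 = 240 N down at 2.96 m → arm 3.68 m, τ = 240 × 3.68 = 883.2 N·m counterclockwise.
Net moment of the loads = 1052 N·m counterclockwise.
The upward force F acts at the left end, arm 6.64 m, giving F × 6.64 clockwise.
For rotational equilibrium, F × 6.64 = 1052, so F = 1052 / 6.64 = 158 N.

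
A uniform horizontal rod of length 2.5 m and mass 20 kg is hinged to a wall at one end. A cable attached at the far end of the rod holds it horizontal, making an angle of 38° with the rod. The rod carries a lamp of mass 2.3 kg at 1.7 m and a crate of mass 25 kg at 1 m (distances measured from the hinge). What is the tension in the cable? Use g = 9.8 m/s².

About the hinge:
Beam weight: 20 × 9.8 = 196 N down at 1.25 m → arm 1.25 m, τ = 196 × 1.25 = 245 N·m clockwise.
Lamp: 2.3 × 9.8 = 22.54 N down at 1.7 m → arm 1.7 m, τ = 22.54 × 1.7 = 38.32 N·m clockwise.
Crate: 25 × 9.8 = 245 N down at 1 m → arm 1 m, τ = 245 × 1 = 245 N·m clockwise.
Total clockwise load moment = 528.3 N·m.
The cable tension T acts at 2.5 m; only its component perpendicular to the rod, T sinθ, produces torque. sin 38° = 0.6157.
Στ = 0 ⇒ T × 2.5 × 0.6157 = 528.3 ⇒ T = 528.3 / 1.539 = 343 N.

T ≈ 343 N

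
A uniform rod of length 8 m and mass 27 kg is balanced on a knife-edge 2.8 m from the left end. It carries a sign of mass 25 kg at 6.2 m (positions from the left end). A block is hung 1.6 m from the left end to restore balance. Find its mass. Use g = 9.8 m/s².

About the knife-edge (at 2.8 m from the left end):
Beam weight: 27 × 9.8 = 264.6 N down at 4 m → arm 1.2 m, τ = 264.6 × 1.2 = 317.5 N·m clockwise.
Sign: 25 × 9.8 = 245 N down at 6.2 m → arm 3.4 m, τ = 245 × 3.4 = 833 N·m clockwise.
Net moment of known loads = 1150 N·m clockwise.
An unknown mass m at 1.6 m has arm 1.2 m; its moment is m·g·1.2 counterclockwise.
Στ = 0 ⇒ m × 9.8 × 1.2 = 1150 ⇒ m = 1150 / (9.8 × 1.2) = 97.8 kg.

m ≈ 97.8 kg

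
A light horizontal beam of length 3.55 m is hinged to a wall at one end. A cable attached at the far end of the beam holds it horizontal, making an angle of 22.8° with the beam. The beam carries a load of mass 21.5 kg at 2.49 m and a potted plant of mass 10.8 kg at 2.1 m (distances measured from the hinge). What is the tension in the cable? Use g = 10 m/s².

Taking torques about the hinge:
Load: 21.5 × 10 = 215 N down at 2.49 m → arm 2.49 m, τ = 215 × 2.49 = 535.4 N·m clockwise.
Potted plant: 10.8 × 10 = 108 N down at 2.1 m → arm 2.1 m, τ = 108 × 2.1 = 226.8 N·m clockwise.
Total clockwise load moment = 762.2 N·m.
The cable tension T acts at 3.55 m; only its component perpendicular to the beam, T sinθ, produces torque. sin 22.8° = 0.3875.
Setting net torque to zero: T × 3.55 × 0.3875 = 762.2 → T = 762.2 / 1.376 = 554 N.

T ≈ 554 N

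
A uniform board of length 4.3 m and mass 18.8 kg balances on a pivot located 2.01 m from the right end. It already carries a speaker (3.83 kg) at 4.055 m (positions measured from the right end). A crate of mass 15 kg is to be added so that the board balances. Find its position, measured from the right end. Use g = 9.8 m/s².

About the pivot (at 2.01 m from the right end):
Beam weight: 18.8 × 9.8 = 184.2 N down at 2.15 m → arm 0.14 m, τ = 184.2 × 0.14 = 25.79 N·m counterclockwise.
Speaker: 3.83 × 9.8 = 37.53 N down at 4.055 m → arm 2.045 m, τ = 37.53 × 2.045 = 76.75 N·m counterclockwise.
Net moment of existing loads = 102.5 N·m counterclockwise.
The crate weighs 15 × 9.8 = 147 N and must supply an equal clockwise moment, so its lever arm about the pivot is 102.5 / 147 = 0.697 m.
That puts it at 2.01 − 0.697 = 1.31 m from the right end.

x ≈ 1.31 m from the right end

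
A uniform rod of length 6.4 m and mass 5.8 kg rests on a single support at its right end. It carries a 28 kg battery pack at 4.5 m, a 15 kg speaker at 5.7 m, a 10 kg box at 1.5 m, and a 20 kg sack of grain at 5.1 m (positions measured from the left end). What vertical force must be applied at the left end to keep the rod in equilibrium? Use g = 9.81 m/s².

F ≈ 241 N

Sum moments about the right end (the unknown pivot reaction has zero arm there).
Beam weight: 5.8 × 9.81 = 56.9 N down at 3.2 m → arm 3.2 m, τ = 56.9 × 3.2 = 182.1 N·m counterclockwise.
Battery pack: 28 × 9.81 = 274.7 N down at 4.5 m → arm 1.9 m, τ = 274.7 × 1.9 = 521.9 N·m counterclockwise.
Speaker: 15 × 9.81 = 147.2 N down at 5.7 m → arm 0.7 m, τ = 147.2 × 0.7 = 103 N·m counterclockwise.
Box: 10 × 9.81 = 98.1 N down at 1.5 m → arm 4.9 m, τ = 98.1 × 4.9 = 480.7 N·m counterclockwise.
Sack of grain: 20 × 9.81 = 196.2 N down at 5.1 m → arm 1.3 m, τ = 196.2 × 1.3 = 255.1 N·m counterclockwise.
Net moment of the loads = 1543 N·m counterclockwise.
The upward force F acts at the left end, arm 6.4 m, giving F × 6.4 clockwise.
For rotational equilibrium, F × 6.4 = 1543, so F = 1543 / 6.4 = 241 N.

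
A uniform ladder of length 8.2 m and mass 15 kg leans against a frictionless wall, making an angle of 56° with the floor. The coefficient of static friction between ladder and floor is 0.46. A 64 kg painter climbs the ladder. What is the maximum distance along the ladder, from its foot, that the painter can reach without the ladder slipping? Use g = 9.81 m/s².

d ≈ 5.94 m

Choose the foot of the ladder as the axis so the floor normal and friction both act there and drop out.
Ladder weight 15×9.81 = 147.2 N acts at 4.1 m along the ladder; its horizontal arm is 4.1·cos56° = 2.293 m → τ = 337.5 N·m clockwise.
Painter weight 64×9.81 = 627.8 N at distance d → arm d·cos56° → τ = 627.8·d·0.5592 clockwise.
Wall normal N at the top has arm L sinθ = 6.798 m counterclockwise, so Στ = 0 gives N·6.798 = 337.5 + 351.1·d.
ΣFy = 0 ⇒ N_floor = 775 N, so the maximum friction is μ_s·N_floor = 0.46×775 = 356.5 N. ΣFx = 0 ⇒ N_wall = f, so at the slipping point N = 356.5 N.
Substituting: 356.5×6.798 = 337.5 + 351.1·d ⇒ d = (2423 − 337.5) / 351.1 = 5.94 m.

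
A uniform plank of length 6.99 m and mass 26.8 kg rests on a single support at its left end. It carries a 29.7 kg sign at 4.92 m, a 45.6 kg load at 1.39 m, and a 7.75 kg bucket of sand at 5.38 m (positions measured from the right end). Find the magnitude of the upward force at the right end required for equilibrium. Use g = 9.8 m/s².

Take moments about the left end.
Beam weight: 26.8 × 9.8 = 262.6 N down at 3.495 m → arm 3.495 m, τ = 262.6 × 3.495 = 917.8 N·m clockwise.
Sign: 29.7 × 9.8 = 291.1 N down at 4.92 m → arm 2.07 m, τ = 291.1 × 2.07 = 602.6 N·m clockwise.
Load: 45.6 × 9.8 = 446.9 N down at 1.39 m → arm 5.6 m, τ = 446.9 × 5.6 = 2503 N·m clockwise.
Bucket of sand: 7.75 × 9.8 = 75.95 N down at 5.38 m → arm 1.61 m, τ = 75.95 × 1.61 = 122.3 N·m clockwise.
Net moment of the loads = 4146 N·m clockwise.
The upward force F acts at the right end, arm 6.99 m, giving F × 6.99 counterclockwise.
Balancing moments: F × 6.99 = 4146, giving F = 4146 / 6.99 = 593 N.

F ≈ 593 N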